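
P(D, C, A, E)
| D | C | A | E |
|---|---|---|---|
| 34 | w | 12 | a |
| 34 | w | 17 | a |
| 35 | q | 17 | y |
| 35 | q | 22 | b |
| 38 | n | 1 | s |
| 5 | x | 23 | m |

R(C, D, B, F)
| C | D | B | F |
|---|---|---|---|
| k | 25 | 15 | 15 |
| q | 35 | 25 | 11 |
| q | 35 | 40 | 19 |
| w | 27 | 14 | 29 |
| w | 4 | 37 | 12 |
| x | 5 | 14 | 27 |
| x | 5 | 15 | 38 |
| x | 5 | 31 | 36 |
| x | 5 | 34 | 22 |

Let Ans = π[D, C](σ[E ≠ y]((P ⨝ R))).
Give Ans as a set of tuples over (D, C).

{(35, q), (5, x)}

P ⋈ R (natural join on D, C): {(35, q, 17, y, 25, 11), (35, q, 17, y, 40, 19), (35, q, 22, b, 25, 11), (35, q, 22, b, 40, 19), (5, x, 23, m, 14, 27), (5, x, 23, m, 15, 38), (5, x, 23, m, 31, 36), (5, x, 23, m, 34, 22)}
σ[E ≠ y]: keep tuples satisfying E ≠ y → {(35, q, 22, b, 25, 11), (35, q, 22, b, 40, 19), (5, x, 23, m, 14, 27), (5, x, 23, m, 15, 38), (5, x, 23, m, 31, 36), (5, x, 23, m, 34, 22)}
Projecting to D, C (4 duplicate(s) eliminated): {(35, q), (5, x)}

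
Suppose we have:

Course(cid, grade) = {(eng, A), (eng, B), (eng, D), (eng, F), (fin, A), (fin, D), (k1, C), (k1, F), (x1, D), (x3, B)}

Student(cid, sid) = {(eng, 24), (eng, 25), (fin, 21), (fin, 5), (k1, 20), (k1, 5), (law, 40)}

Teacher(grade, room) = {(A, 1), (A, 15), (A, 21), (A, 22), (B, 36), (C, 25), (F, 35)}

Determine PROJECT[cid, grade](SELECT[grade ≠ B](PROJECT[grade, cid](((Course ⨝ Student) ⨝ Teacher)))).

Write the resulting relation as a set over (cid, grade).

{(eng, A), (eng, F), (fin, A), (k1, C), (k1, F)}

Course ⋈ Student (natural join on cid): {(eng, A, 24), (eng, A, 25), (eng, B, 24), (eng, B, 25), (eng, D, 24), (eng, D, 25), (eng, F, 24), (eng, F, 25), (fin, A, 21), (fin, A, 5), (fin, D, 21), (fin, D, 5), (k1, C, 20), (k1, C, 5), (k1, F, 20), (k1, F, 5)}
(Course ⨝ Student) ⋈ Teacher (natural join on grade): {(eng, A, 24, 1), (eng, A, 24, 15), (eng, A, 24, 21), (eng, A, 24, 22), (eng, A, 25, 1), (eng, A, 25, 15), (eng, A, 25, 21), (eng, A, 25, 22), (eng, B, 24, 36), (eng, B, 25, 36), (eng, F, 24, 35), (eng, F, 25, 35), (fin, A, 21, 1), (fin, A, 21, 15), (fin, A, 21, 21), (fin, A, 21, 22), (fin, A, 5, 1), (fin, A, 5, 15), (fin, A, 5, 21), (fin, A, 5, 22), (k1, C, 20, 25), (k1, C, 5, 25), (k1, F, 20, 35), (k1, F, 5, 35)}
π_{grade, cid} gives {(A, eng), (A, fin), (B, eng), (C, k1), (F, eng), (F, k1)} (18 duplicate(s) eliminated).
Apply σ_{grade ≠ B}; surviving tuples: {(A, eng), (A, fin), (C, k1), (F, eng), (F, k1)}
π_{cid, grade} gives {(eng, A), (eng, F), (fin, A), (k1, C), (k1, F)}.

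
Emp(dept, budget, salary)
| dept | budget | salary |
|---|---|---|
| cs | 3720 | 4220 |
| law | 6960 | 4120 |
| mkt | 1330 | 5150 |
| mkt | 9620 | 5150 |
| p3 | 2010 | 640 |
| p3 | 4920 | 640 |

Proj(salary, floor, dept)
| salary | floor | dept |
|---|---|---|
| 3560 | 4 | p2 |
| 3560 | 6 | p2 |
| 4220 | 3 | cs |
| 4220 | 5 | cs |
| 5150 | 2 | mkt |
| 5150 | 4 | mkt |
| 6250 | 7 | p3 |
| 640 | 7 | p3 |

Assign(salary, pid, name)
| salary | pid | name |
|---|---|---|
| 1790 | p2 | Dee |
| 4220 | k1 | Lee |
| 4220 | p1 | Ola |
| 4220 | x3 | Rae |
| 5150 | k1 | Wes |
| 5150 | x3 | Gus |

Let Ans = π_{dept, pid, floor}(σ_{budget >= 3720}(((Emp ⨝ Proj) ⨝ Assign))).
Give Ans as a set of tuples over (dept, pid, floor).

{(cs, k1, 3), (cs, k1, 5), (cs, p1, 3), (cs, p1, 5), (cs, x3, 3), (cs, x3, 5), (mkt, k1, 2), (mkt, k1, 4), (mkt, x3, 2), (mkt, x3, 4)}

Natural join on dept, salary: {(cs, 3720, 4220, 3), (cs, 3720, 4220, 5), (mkt, 1330, 5150, 2), (mkt, 1330, 5150, 4), (mkt, 9620, 5150, 2), (mkt, 9620, 5150, 4), (p3, 2010, 640, 7), (p3, 4920, 640, 7)}
Natural join on salary: {(cs, 3720, 4220, 3, k1, Lee), (cs, 3720, 4220, 3, p1, Ola), (cs, 3720, 4220, 3, x3, Rae), (cs, 3720, 4220, 5, k1, Lee), (cs, 3720, 4220, 5, p1, Ola), (cs, 3720, 4220, 5, x3, Rae), (mkt, 1330, 5150, 2, k1, Wes), (mkt, 1330, 5150, 2, x3, Gus), (mkt, 1330, 5150, 4, k1, Wes), (mkt, 1330, 5150, 4, x3, Gus), (mkt, 9620, 5150, 2, k1, Wes), (mkt, 9620, 5150, 2, x3, Gus), (mkt, 9620, 5150, 4, k1, Wes), (mkt, 9620, 5150, 4, x3, Gus)}
σ[budget >= 3720]: keep tuples satisfying budget >= 3720 → {(cs, 3720, 4220, 3, k1, Lee), (cs, 3720, 4220, 3, p1, Ola), (cs, 3720, 4220, 3, x3, Rae), (cs, 3720, 4220, 5, k1, Lee), (cs, 3720, 4220, 5, p1, Ola), (cs, 3720, 4220, 5, x3, Rae), (mkt, 9620, 5150, 2, k1, Wes), (mkt, 9620, 5150, 2, x3, Gus), (mkt, 9620, 5150, 4, k1, Wes), (mkt, 9620, 5150, 4, x3, Gus)}
π[dept, pid, floor]: project onto (dept, pid, floor) → {(cs, k1, 3), (cs, k1, 5), (cs, p1, 3), (cs, p1, 5), (cs, x3, 3), (cs, x3, 5), (mkt, k1, 2), (mkt, k1, 4), (mkt, x3, 2), (mkt, x3, 4)}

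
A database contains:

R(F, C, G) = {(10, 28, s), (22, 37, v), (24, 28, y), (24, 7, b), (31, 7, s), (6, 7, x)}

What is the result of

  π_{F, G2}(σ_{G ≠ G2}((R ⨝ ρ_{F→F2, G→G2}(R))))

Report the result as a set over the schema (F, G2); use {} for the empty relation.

{(10, y), (24, s), (24, x), (31, b), (31, x), (6, b), (6, s)}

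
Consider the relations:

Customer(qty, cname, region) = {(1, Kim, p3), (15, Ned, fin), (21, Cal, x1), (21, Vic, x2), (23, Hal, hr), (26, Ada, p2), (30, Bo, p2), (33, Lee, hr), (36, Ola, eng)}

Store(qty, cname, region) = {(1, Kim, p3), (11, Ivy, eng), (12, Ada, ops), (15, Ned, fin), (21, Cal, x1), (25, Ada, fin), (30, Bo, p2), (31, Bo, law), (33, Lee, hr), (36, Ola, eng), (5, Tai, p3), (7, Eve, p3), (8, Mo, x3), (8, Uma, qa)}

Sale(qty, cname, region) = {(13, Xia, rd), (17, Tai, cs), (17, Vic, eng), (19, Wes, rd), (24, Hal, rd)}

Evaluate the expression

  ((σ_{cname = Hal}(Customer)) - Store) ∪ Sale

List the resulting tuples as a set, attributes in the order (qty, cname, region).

{(13, Xia, rd), (17, Tai, cs), (17, Vic, eng), (19, Wes, rd), (23, Hal, hr), (24, Hal, rd)}

Selection cname = Hal: {(23, Hal, hr)}
Taking the difference: {(23, Hal, hr)}
Taking the union: {(13, Xia, rd), (17, Tai, cs), (17, Vic, eng), (19, Wes, rd), (23, Hal, hr), (24, Hal, rd)}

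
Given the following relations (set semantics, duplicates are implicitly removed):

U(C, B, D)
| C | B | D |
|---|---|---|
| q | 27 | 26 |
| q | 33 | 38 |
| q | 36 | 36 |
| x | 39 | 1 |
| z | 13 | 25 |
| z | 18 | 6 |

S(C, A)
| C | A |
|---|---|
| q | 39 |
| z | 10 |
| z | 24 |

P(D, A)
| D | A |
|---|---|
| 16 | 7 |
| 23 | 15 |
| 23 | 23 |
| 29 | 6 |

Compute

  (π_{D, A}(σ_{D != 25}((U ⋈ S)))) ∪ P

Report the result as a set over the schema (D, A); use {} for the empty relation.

U ⋈ S (natural join on C): {(q, 27, 26, 39), (q, 33, 38, 39), (q, 36, 36, 39), (z, 13, 25, 10), (z, 13, 25, 24), (z, 18, 6, 10), (z, 18, 6, 24)}
Filtering on D != 25 leaves {(q, 27, 26, 39), (q, 33, 38, 39), (q, 36, 36, 39), (z, 18, 6, 10), (z, 18, 6, 24)}.
π_{D, A} gives {(26, 39), (36, 39), (38, 39), (6, 10), (6, 24)}.
Taking the union: {(16, 7), (23, 15), (23, 23), (26, 39), (29, 6), (36, 39), (38, 39), (6, 10), (6, 24)}

{(16, 7), (23, 15), (23, 23), (26, 39), (29, 6), (36, 39), (38, 39), (6, 10), (6, 24)}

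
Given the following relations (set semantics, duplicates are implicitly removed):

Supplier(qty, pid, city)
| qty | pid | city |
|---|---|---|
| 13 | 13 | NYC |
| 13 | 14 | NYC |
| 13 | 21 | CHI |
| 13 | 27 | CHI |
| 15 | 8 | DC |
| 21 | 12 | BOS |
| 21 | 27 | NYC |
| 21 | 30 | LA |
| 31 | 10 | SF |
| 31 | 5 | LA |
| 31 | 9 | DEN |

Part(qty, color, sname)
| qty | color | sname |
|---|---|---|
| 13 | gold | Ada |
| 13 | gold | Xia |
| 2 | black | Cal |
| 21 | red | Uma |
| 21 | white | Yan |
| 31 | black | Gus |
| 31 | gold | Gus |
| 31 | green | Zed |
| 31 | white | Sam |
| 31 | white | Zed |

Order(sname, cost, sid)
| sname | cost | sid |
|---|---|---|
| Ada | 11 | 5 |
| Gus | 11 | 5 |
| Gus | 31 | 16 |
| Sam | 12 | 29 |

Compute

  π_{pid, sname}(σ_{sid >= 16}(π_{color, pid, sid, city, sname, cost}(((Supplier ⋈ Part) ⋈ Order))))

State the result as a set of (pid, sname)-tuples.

Joining Supplier and Part on qty yields {(13, 13, NYC, gold, Ada), (13, 13, NYC, gold, Xia), (13, 14, NYC, gold, Ada), (13, 14, NYC, gold, Xia), (13, 21, CHI, gold, Ada), (13, 21, CHI, gold, Xia), (13, 27, CHI, gold, Ada), (13, 27, CHI, gold, Xia), (21, 12, BOS, red, Uma), (21, 12, BOS, white, Yan), (21, 27, NYC, red, Uma), (21, 27, NYC, white, Yan), (21, 30, LA, red, Uma), (21, 30, LA, white, Yan), (31, 10, SF, black, Gus), (31, 10, SF, gold, Gus), (31, 10, SF, green, Zed), (31, 10, SF, white, Sam), (31, 10, SF, white, Zed), (31, 5, LA, black, Gus), (31, 5, LA, gold, Gus), (31, 5, LA, green, Zed), (31, 5, LA, white, Sam), (31, 5, LA, white, Zed), (31, 9, DEN, black, Gus), (31, 9, DEN, gold, Gus), (31, 9, DEN, green, Zed), (31, 9, DEN, white, Sam), (31, 9, DEN, white, Zed)}.
Joining (Supplier ⋈ Part) and Order on sname yields {(13, 13, NYC, gold, Ada, 11, 5), (13, 14, NYC, gold, Ada, 11, 5), (13, 21, CHI, gold, Ada, 11, 5), (13, 27, CHI, gold, Ada, 11, 5), (31, 10, SF, black, Gus, 11, 5), (31, 10, SF, black, Gus, 31, 16), (31, 10, SF, gold, Gus, 11, 5), (31, 10, SF, gold, Gus, 31, 16), (31, 10, SF, white, Sam, 12, 29), (31, 5, LA, black, Gus, 11, 5), (31, 5, LA, black, Gus, 31, 16), (31, 5, LA, gold, Gus, 11, 5), (31, 5, LA, gold, Gus, 31, 16), (31, 5, LA, white, Sam, 12, 29), (31, 9, DEN, black, Gus, 11, 5), (31, 9, DEN, black, Gus, 31, 16), (31, 9, DEN, gold, Gus, 11, 5), (31, 9, DEN, gold, Gus, 31, 16), (31, 9, DEN, white, Sam, 12, 29)}.
Keep only column(s) color, pid, sid, city, sname, cost: {(black, 10, 16, SF, Gus, 31), (black, 10, 5, SF, Gus, 11), (black, 5, 16, LA, Gus, 31), (black, 5, 5, LA, Gus, 11), (black, 9, 16, DEN, Gus, 31), (black, 9, 5, DEN, Gus, 11), (gold, 10, 16, SF, Gus, 31), (gold, 10, 5, SF, Gus, 11), (gold, 13, 5, NYC, Ada, 11), (gold, 14, 5, NYC, Ada, 11), (gold, 21, 5, CHI, Ada, 11), (gold, 27, 5, CHI, Ada, 11), (gold, 5, 16, LA, Gus, 31), (gold, 5, 5, LA, Gus, 11), (gold, 9, 16, DEN, Gus, 31), (gold, 9, 5, DEN, Gus, 11), (white, 10, 29, SF, Sam, 12), (white, 5, 29, LA, Sam, 12), (white, 9, 29, DEN, Sam, 12)}
Filtering on sid >= 16 leaves {(black, 10, 16, SF, Gus, 31), (black, 5, 16, LA, Gus, 31), (black, 9, 16, DEN, Gus, 31), (gold, 10, 16, SF, Gus, 31), (gold, 5, 16, LA, Gus, 31), (gold, 9, 16, DEN, Gus, 31), (white, 10, 29, SF, Sam, 12), (white, 5, 29, LA, Sam, 12), (white, 9, 29, DEN, Sam, 12)}.
Keep only column(s) pid, sname (3 duplicate(s) eliminated): {(10, Gus), (10, Sam), (5, Gus), (5, Sam), (9, Gus), (9, Sam)}

{(10, Gus), (10, Sam), (5, Gus), (5, Sam), (9, Gus), (9, Sam)}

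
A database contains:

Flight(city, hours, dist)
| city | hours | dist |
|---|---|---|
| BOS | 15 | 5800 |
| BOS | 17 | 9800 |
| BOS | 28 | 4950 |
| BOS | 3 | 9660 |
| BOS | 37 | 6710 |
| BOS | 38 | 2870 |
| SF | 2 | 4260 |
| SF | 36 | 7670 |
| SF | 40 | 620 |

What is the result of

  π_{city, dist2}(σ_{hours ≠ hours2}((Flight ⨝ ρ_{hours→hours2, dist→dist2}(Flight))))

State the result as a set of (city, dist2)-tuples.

{(BOS, 2870), (BOS, 4950), (BOS, 5800), (BOS, 6710), (BOS, 9660), (BOS, 9800), (SF, 4260), (SF, 620), (SF, 7670)}

ρ[hours→hours2, dist→dist2]: schema becomes (city, hours2, dist2); tuples unchanged.
Flight ⋈ ρ_{hours→hours2, dist→dist2}(Flight) (natural join on city): {(BOS, 15, 5800, 15, 5800), (BOS, 15, 5800, 17, 9800), (BOS, 15, 5800, 28, 4950), (BOS, 15, 5800, 3, 9660), (BOS, 15, 5800, 37, 6710), (BOS, 15, 5800, 38, 2870), (BOS, 17, 9800, 15, 5800), (BOS, 17, 9800, 17, 9800), (BOS, 17, 9800, 28, 4950), (BOS, 17, 9800, 3, 9660), (BOS, 17, 9800, 37, 6710), (BOS, 17, 9800, 38, 2870), (BOS, 28, 4950, 15, 5800), (BOS, 28, 4950, 17, 9800), (BOS, 28, 4950, 28, 4950), (BOS, 28, 4950, 3, 9660), (BOS, 28, 4950, 37, 6710), (BOS, 28, 4950, 38, 2870), (BOS, 3, 9660, 15, 5800), (BOS, 3, 9660, 17, 9800), (BOS, 3, 9660, 28, 4950), (BOS, 3, 9660, 3, 9660), (BOS, 3, 9660, 37, 6710), (BOS, 3, 9660, 38, 2870), (BOS, 37, 6710, 15, 5800), (BOS, 37, 6710, 17, 9800), (BOS, 37, 6710, 28, 4950), (BOS, 37, 6710, 3, 9660), (BOS, 37, 6710, 37, 6710), (BOS, 37, 6710, 38, 2870), (BOS, 38, 2870, 15, 5800), (BOS, 38, 2870, 17, 9800), (BOS, 38, 2870, 28, 4950), (BOS, 38, 2870, 3, 9660), (BOS, 38, 2870, 37, 6710), (BOS, 38, 2870, 38, 2870), (SF, 2, 4260, 2, 4260), (SF, 2, 4260, 36, 7670), (SF, 2, 4260, 40, 620), (SF, 36, 7670, 2, 4260), (SF, 36, 7670, 36, 7670), (SF, 36, 7670, 40, 620), (SF, 40, 620, 2, 4260), (SF, 40, 620, 36, 7670), (SF, 40, 620, 40, 620)}
Apply σ_{hours ≠ hours2}; surviving tuples: {(BOS, 15, 5800, 17, 9800), (BOS, 15, 5800, 28, 4950), (BOS, 15, 5800, 3, 9660), (BOS, 15, 5800, 37, 6710), (BOS, 15, 5800, 38, 2870), (BOS, 17, 9800, 15, 5800), (BOS, 17, 9800, 28, 4950), (BOS, 17, 9800, 3, 9660), (BOS, 17, 9800, 37, 6710), (BOS, 17, 9800, 38, 2870), (BOS, 28, 4950, 15, 5800), (BOS, 28, 4950, 17, 9800), (BOS, 28, 4950, 3, 9660), (BOS, 28, 4950, 37, 6710), (BOS, 28, 4950, 38, 2870), (BOS, 3, 9660, 15, 5800), (BOS, 3, 9660, 17, 9800), (BOS, 3, 9660, 28, 4950), (BOS, 3, 9660, 37, 6710), (BOS, 3, 9660, 38, 2870), (BOS, 37, 6710, 15, 5800), (BOS, 37, 6710, 17, 9800), (BOS, 37, 6710, 28, 4950), (BOS, 37, 6710, 3, 9660), (BOS, 37, 6710, 38, 2870), (BOS, 38, 2870, 15, 5800), (BOS, 38, 2870, 17, 9800), (BOS, 38, 2870, 28, 4950), (BOS, 38, 2870, 3, 9660), (BOS, 38, 2870, 37, 6710), (SF, 2, 4260, 36, 7670), (SF, 2, 4260, 40, 620), (SF, 36, 7670, 2, 4260), (SF, 36, 7670, 40, 620), (SF, 40, 620, 2, 4260), (SF, 40, 620, 36, 7670)}
π[city, dist2]: project onto (city, dist2) (27 duplicate(s) eliminated) → {(BOS, 2870), (BOS, 4950), (BOS, 5800), (BOS, 6710), (BOS, 9660), (BOS, 9800), (SF, 4260), (SF, 620), (SF, 7670)}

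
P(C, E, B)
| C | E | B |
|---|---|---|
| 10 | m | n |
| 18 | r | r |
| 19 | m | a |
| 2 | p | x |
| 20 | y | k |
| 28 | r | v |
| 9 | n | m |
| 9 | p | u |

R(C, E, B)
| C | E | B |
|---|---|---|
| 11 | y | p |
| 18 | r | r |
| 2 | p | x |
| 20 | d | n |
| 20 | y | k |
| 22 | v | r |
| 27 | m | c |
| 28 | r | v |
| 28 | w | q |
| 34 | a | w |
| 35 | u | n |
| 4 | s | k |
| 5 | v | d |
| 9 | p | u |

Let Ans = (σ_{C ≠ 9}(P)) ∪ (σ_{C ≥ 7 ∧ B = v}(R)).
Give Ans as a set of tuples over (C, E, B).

{(10, m, n), (18, r, r), (19, m, a), (2, p, x), (20, y, k), (28, r, v)}

σ[C ≠ 9]: keep tuples satisfying C ≠ 9 → {(10, m, n), (18, r, r), (19, m, a), (2, p, x), (20, y, k), (28, r, v)}
σ[C ≥ 7 ∧ B = v]: keep tuples satisfying C ≥ 7 ∧ B = v → {(28, r, v)}
Taking the union: {(10, m, n), (18, r, r), (19, m, a), (2, p, x), (20, y, k), (28, r, v)}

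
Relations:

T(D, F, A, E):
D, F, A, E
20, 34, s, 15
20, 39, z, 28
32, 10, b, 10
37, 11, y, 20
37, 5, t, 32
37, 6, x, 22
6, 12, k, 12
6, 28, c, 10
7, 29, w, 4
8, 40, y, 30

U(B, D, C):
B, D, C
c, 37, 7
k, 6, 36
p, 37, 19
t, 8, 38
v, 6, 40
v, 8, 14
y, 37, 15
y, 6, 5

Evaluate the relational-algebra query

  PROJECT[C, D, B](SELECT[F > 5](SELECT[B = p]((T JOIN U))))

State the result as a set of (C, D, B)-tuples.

Natural join on D: {(37, 11, y, 20, c, 7), (37, 11, y, 20, p, 19), (37, 11, y, 20, y, 15), (37, 5, t, 32, c, 7), (37, 5, t, 32, p, 19), (37, 5, t, 32, y, 15), (37, 6, x, 22, c, 7), (37, 6, x, 22, p, 19), (37, 6, x, 22, y, 15), (6, 12, k, 12, k, 36), (6, 12, k, 12, v, 40), (6, 12, k, 12, y, 5), (6, 28, c, 10, k, 36), (6, 28, c, 10, v, 40), (6, 28, c, 10, y, 5), (8, 40, y, 30, t, 38), (8, 40, y, 30, v, 14)}
Apply σ_{B = p}; surviving tuples: {(37, 11, y, 20, p, 19), (37, 5, t, 32, p, 19), (37, 6, x, 22, p, 19)}
Apply σ_{F > 5}; surviving tuples: {(37, 11, y, 20, p, 19), (37, 6, x, 22, p, 19)}
Keep only column(s) C, D, B (1 duplicate(s) eliminated): {(19, 37, p)}

{(19, 37, p)}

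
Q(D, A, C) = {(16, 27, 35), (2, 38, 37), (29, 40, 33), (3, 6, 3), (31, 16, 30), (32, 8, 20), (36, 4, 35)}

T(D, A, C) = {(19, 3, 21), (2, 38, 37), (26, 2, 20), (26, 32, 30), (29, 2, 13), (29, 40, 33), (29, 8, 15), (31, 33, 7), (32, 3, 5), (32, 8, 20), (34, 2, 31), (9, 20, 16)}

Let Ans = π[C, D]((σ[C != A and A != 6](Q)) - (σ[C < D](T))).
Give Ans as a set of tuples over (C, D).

σ[C != A and A != 6]: keep tuples satisfying C != A and A != 6 → {(16, 27, 35), (2, 38, 37), (29, 40, 33), (31, 16, 30), (32, 8, 20), (36, 4, 35)}
σ[C < D]: keep tuples satisfying C < D → {(26, 2, 20), (29, 2, 13), (29, 8, 15), (31, 33, 7), (32, 3, 5), (32, 8, 20), (34, 2, 31)}
Difference: {(16, 27, 35), (2, 38, 37), (29, 40, 33), (31, 16, 30), (32, 8, 20), (36, 4, 35)} with {(26, 2, 20), (29, 2, 13), (29, 8, 15), (31, 33, 7), (32, 3, 5), (32, 8, 20), (34, 2, 31)} → {(16, 27, 35), (2, 38, 37), (29, 40, 33), (31, 16, 30), (36, 4, 35)}
π_{C, D} gives {(30, 31), (33, 29), (35, 16), (35, 36), (37, 2)}.

{(30, 31), (33, 29), (35, 16), (35, 36), (37, 2)}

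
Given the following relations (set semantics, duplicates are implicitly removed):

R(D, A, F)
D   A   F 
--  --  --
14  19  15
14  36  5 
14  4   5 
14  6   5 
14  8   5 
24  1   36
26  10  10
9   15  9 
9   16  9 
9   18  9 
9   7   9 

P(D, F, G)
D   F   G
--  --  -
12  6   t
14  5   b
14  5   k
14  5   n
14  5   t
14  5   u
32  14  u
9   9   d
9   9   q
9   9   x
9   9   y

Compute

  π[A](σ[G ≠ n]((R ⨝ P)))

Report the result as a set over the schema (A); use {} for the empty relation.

Natural join on D, F: {(14, 36, 5, b), (14, 36, 5, k), (14, 36, 5, n), (14, 36, 5, t), (14, 36, 5, u), (14, 4, 5, b), (14, 4, 5, k), (14, 4, 5, n), (14, 4, 5, t), (14, 4, 5, u), (14, 6, 5, b), (14, 6, 5, k), (14, 6, 5, n), (14, 6, 5, t), (14, 6, 5, u), (14, 8, 5, b), (14, 8, 5, k), (14, 8, 5, n), (14, 8, 5, t), (14, 8, 5, u), (9, 15, 9, d), (9, 15, 9, q), (9, 15, 9, x), (9, 15, 9, y), (9, 16, 9, d), (9, 16, 9, q), (9, 16, 9, x), (9, 16, 9, y), (9, 18, 9, d), (9, 18, 9, q), (9, 18, 9, x), (9, 18, 9, y), (9, 7, 9, d), (9, 7, 9, q), (9, 7, 9, x), (9, 7, 9, y)}
σ[G ≠ n]: keep tuples satisfying G ≠ n → {(14, 36, 5, b), (14, 36, 5, k), (14, 36, 5, t), (14, 36, 5, u), (14, 4, 5, b), (14, 4, 5, k), (14, 4, 5, t), (14, 4, 5, u), (14, 6, 5, b), (14, 6, 5, k), (14, 6, 5, t), (14, 6, 5, u), (14, 8, 5, b), (14, 8, 5, k), (14, 8, 5, t), (14, 8, 5, u), (9, 15, 9, d), (9, 15, 9, q), (9, 15, 9, x), (9, 15, 9, y), (9, 16, 9, d), (9, 16, 9, q), (9, 16, 9, x), (9, 16, 9, y), (9, 18, 9, d), (9, 18, 9, q), (9, 18, 9, x), (9, 18, 9, y), (9, 7, 9, d), (9, 7, 9, q), (9, 7, 9, x), (9, 7, 9, y)}
π[A]: project onto (A) (24 duplicate(s) eliminated) → {15, 16, 18, 36, 4, 6, 7, 8}

{15, 16, 18, 36, 4, 6, 7, 8}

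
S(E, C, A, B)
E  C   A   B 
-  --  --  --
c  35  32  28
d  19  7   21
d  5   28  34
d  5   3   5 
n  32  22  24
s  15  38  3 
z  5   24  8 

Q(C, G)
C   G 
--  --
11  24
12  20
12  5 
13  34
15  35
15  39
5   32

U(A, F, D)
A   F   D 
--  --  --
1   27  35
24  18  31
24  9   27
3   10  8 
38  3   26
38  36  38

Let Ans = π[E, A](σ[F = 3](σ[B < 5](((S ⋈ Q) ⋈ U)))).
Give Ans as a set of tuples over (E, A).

{(s, 38)}

Natural join on C: {(d, 5, 28, 34, 32), (d, 5, 3, 5, 32), (s, 15, 38, 3, 35), (s, 15, 38, 3, 39), (z, 5, 24, 8, 32)}
Natural join on A: {(d, 5, 3, 5, 32, 10, 8), (s, 15, 38, 3, 35, 3, 26), (s, 15, 38, 3, 35, 36, 38), (s, 15, 38, 3, 39, 3, 26), (s, 15, 38, 3, 39, 36, 38), (z, 5, 24, 8, 32, 18, 31), (z, 5, 24, 8, 32, 9, 27)}
Selection B < 5: {(s, 15, 38, 3, 35, 3, 26), (s, 15, 38, 3, 35, 36, 38), (s, 15, 38, 3, 39, 3, 26), (s, 15, 38, 3, 39, 36, 38)}
Selection F = 3: {(s, 15, 38, 3, 35, 3, 26), (s, 15, 38, 3, 39, 3, 26)}
π_{E, A} gives {(s, 38)} (1 duplicate(s) eliminated).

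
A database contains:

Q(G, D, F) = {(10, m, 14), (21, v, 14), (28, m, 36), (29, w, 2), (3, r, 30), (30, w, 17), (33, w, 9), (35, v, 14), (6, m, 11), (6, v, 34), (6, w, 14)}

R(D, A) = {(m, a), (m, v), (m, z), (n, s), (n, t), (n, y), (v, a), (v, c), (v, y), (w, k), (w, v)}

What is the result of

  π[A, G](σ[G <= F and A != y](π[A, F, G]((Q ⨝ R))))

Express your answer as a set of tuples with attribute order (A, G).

Joining Q and R on D yields {(10, m, 14, a), (10, m, 14, v), (10, m, 14, z), (21, v, 14, a), (21, v, 14, c), (21, v, 14, y), (28, m, 36, a), (28, m, 36, v), (28, m, 36, z), (29, w, 2, k), (29, w, 2, v), (30, w, 17, k), (30, w, 17, v), (33, w, 9, k), (33, w, 9, v), (35, v, 14, a), (35, v, 14, c), (35, v, 14, y), (6, m, 11, a), (6, m, 11, v), (6, m, 11, z), (6, v, 34, a), (6, v, 34, c), (6, v, 34, y), (6, w, 14, k), (6, w, 14, v)}.
π_{A, F, G} gives {(a, 11, 6), (a, 14, 10), (a, 14, 21), (a, 14, 35), (a, 34, 6), (a, 36, 28), (c, 14, 21), (c, 14, 35), (c, 34, 6), (k, 14, 6), (k, 17, 30), (k, 2, 29), (k, 9, 33), (v, 11, 6), (v, 14, 10), (v, 14, 6), (v, 17, 30), (v, 2, 29), (v, 36, 28), (v, 9, 33), (y, 14, 21), (y, 14, 35), (y, 34, 6), (z, 11, 6), (z, 14, 10), (z, 36, 28)}.
Selection G <= F and A != y: {(a, 11, 6), (a, 14, 10), (a, 34, 6), (a, 36, 28), (c, 34, 6), (k, 14, 6), (v, 11, 6), (v, 14, 10), (v, 14, 6), (v, 36, 28), (z, 11, 6), (z, 14, 10), (z, 36, 28)}
π_{A, G} gives {(a, 10), (a, 28), (a, 6), (c, 6), (k, 6), (v, 10), (v, 28), (v, 6), (z, 10), (z, 28), (z, 6)} (2 duplicate(s) eliminated).

{(a, 10), (a, 28), (a, 6), (c, 6), (k, 6), (v, 10), (v, 28), (v, 6), (z, 10), (z, 28), (z, 6)}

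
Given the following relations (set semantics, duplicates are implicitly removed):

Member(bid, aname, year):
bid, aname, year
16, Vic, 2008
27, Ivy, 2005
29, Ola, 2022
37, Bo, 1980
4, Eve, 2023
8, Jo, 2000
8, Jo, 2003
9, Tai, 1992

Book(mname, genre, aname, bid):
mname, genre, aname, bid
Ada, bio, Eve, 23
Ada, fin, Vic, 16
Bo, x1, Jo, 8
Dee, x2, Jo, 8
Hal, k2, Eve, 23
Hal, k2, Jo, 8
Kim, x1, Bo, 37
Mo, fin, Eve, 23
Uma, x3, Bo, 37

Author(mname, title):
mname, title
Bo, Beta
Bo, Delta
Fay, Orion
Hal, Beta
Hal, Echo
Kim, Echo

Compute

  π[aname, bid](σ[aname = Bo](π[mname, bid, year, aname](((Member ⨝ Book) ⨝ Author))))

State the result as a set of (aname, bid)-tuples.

{(Bo, 37)}

Member ⋈ Book (natural join on bid, aname): {(16, Vic, 2008, Ada, fin), (37, Bo, 1980, Kim, x1), (37, Bo, 1980, Uma, x3), (8, Jo, 2000, Bo, x1), (8, Jo, 2000, Dee, x2), (8, Jo, 2000, Hal, k2), (8, Jo, 2003, Bo, x1), (8, Jo, 2003, Dee, x2), (8, Jo, 2003, Hal, k2)}
(Member ⨝ Book) ⋈ Author (natural join on mname): {(37, Bo, 1980, Kim, x1, Echo), (8, Jo, 2000, Bo, x1, Beta), (8, Jo, 2000, Bo, x1, Delta), (8, Jo, 2000, Hal, k2, Beta), (8, Jo, 2000, Hal, k2, Echo), (8, Jo, 2003, Bo, x1, Beta), (8, Jo, 2003, Bo, x1, Delta), (8, Jo, 2003, Hal, k2, Beta), (8, Jo, 2003, Hal, k2, Echo)}
π[mname, bid, year, aname]: project onto (mname, bid, year, aname) (4 duplicate(s) eliminated) → {(Bo, 8, 2000, Jo), (Bo, 8, 2003, Jo), (Hal, 8, 2000, Jo), (Hal, 8, 2003, Jo), (Kim, 37, 1980, Bo)}
Filtering on aname = Bo leaves {(Kim, 37, 1980, Bo)}.
π[aname, bid]: project onto (aname, bid) → {(Bo, 37)}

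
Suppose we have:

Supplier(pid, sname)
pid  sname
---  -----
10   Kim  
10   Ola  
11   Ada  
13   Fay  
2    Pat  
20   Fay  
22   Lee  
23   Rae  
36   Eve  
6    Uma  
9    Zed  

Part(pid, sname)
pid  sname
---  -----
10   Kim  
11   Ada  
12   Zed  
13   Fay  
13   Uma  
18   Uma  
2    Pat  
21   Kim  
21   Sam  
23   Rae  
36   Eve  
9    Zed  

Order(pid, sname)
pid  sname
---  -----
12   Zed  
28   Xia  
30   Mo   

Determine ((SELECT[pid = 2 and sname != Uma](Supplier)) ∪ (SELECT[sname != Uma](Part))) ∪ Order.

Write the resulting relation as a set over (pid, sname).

σ[pid = 2 and sname != Uma]: keep tuples satisfying pid = 2 and sname != Uma → {(2, Pat)}
σ[sname != Uma]: keep tuples satisfying sname != Uma → {(10, Kim), (11, Ada), (12, Zed), (13, Fay), (2, Pat), (21, Kim), (21, Sam), (23, Rae), (36, Eve), (9, Zed)}
Taking the union: {(10, Kim), (11, Ada), (12, Zed), (13, Fay), (2, Pat), (21, Kim), (21, Sam), (23, Rae), (36, Eve), (9, Zed)}
Taking the union: {(10, Kim), (11, Ada), (12, Zed), (13, Fay), (2, Pat), (21, Kim), (21, Sam), (23, Rae), (28, Xia), (30, Mo), (36, Eve), (9, Zed)}

{(10, Kim), (11, Ada), (12, Zed), (13, Fay), (2, Pat), (21, Kim), (21, Sam), (23, Rae), (28, Xia), (30, Mo), (36, Eve), (9, Zed)}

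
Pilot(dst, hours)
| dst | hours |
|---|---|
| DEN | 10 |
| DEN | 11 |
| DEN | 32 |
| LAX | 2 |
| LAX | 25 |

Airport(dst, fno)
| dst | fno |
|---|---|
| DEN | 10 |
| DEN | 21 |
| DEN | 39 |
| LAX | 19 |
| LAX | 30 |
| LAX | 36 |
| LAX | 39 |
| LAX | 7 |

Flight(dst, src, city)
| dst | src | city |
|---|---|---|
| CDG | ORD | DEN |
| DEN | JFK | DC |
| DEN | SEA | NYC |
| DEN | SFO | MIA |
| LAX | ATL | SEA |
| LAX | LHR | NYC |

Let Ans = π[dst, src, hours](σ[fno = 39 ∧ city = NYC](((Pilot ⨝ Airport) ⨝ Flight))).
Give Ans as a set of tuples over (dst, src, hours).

Joining Pilot and Airport on dst yields {(DEN, 10, 10), (DEN, 10, 21), (DEN, 10, 39), (DEN, 11, 10), (DEN, 11, 21), (DEN, 11, 39), (DEN, 32, 10), (DEN, 32, 21), (DEN, 32, 39), (LAX, 2, 19), (LAX, 2, 30), (LAX, 2, 36), (LAX, 2, 39), (LAX, 2, 7), (LAX, 25, 19), (LAX, 25, 30), (LAX, 25, 36), (LAX, 25, 39), (LAX, 25, 7)}.
Joining (Pilot ⨝ Airport) and Flight on dst yields {(DEN, 10, 10, JFK, DC), (DEN, 10, 10, SEA, NYC), (DEN, 10, 10, SFO, MIA), (DEN, 10, 21, JFK, DC), (DEN, 10, 21, SEA, NYC), (DEN, 10, 21, SFO, MIA), (DEN, 10, 39, JFK, DC), (DEN, 10, 39, SEA, NYC), (DEN, 10, 39, SFO, MIA), (DEN, 11, 10, JFK, DC), (DEN, 11, 10, SEA, NYC), (DEN, 11, 10, SFO, MIA), (DEN, 11, 21, JFK, DC), (DEN, 11, 21, SEA, NYC), (DEN, 11, 21, SFO, MIA), (DEN, 11, 39, JFK, DC), (DEN, 11, 39, SEA, NYC), (DEN, 11, 39, SFO, MIA), (DEN, 32, 10, JFK, DC), (DEN, 32, 10, SEA, NYC), (DEN, 32, 10, SFO, MIA), (DEN, 32, 21, JFK, DC), (DEN, 32, 21, SEA, NYC), (DEN, 32, 21, SFO, MIA), (DEN, 32, 39, JFK, DC), (DEN, 32, 39, SEA, NYC), (DEN, 32, 39, SFO, MIA), (LAX, 2, 19, ATL, SEA), (LAX, 2, 19, LHR, NYC), (LAX, 2, 30, ATL, SEA), (LAX, 2, 30, LHR, NYC), (LAX, 2, 36, ATL, SEA), (LAX, 2, 36, LHR, NYC), (LAX, 2, 39, ATL, SEA), (LAX, 2, 39, LHR, NYC), (LAX, 2, 7, ATL, SEA), (LAX, 2, 7, LHR, NYC), (LAX, 25, 19, ATL, SEA), (LAX, 25, 19, LHR, NYC), (LAX, 25, 30, ATL, SEA), (LAX, 25, 30, LHR, NYC), (LAX, 25, 36, ATL, SEA), (LAX, 25, 36, LHR, NYC), (LAX, 25, 39, ATL, SEA), (LAX, 25, 39, LHR, NYC), (LAX, 25, 7, ATL, SEA), (LAX, 25, 7, LHR, NYC)}.
σ[fno = 39 ∧ city = NYC]: keep tuples satisfying fno = 39 ∧ city = NYC → {(DEN, 10, 39, SEA, NYC), (DEN, 11, 39, SEA, NYC), (DEN, 32, 39, SEA, NYC), (LAX, 2, 39, LHR, NYC), (LAX, 25, 39, LHR, NYC)}
π[dst, src, hours]: project onto (dst, src, hours) → {(DEN, SEA, 10), (DEN, SEA, 11), (DEN, SEA, 32), (LAX, LHR, 2), (LAX, LHR, 25)}

{(DEN, SEA, 10), (DEN, SEA, 11), (DEN, SEA, 32), (LAX, LHR, 2), (LAX, LHR, 25)}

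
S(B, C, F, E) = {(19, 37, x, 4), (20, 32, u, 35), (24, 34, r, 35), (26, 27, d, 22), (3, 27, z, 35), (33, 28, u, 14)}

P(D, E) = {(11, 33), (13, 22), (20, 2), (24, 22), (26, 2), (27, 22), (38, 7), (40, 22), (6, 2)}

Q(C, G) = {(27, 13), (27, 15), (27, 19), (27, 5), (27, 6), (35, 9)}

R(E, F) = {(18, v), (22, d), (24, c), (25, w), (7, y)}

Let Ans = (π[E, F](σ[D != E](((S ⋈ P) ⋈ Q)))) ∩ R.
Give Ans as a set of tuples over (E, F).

{(22, d)}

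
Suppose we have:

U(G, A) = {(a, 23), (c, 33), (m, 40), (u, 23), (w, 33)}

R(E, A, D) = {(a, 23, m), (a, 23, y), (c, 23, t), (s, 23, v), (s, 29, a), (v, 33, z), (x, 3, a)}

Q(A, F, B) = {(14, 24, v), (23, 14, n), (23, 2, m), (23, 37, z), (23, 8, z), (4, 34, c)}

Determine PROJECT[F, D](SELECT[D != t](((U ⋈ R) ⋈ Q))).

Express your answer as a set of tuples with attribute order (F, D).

U ⋈ R (natural join on A): {(a, 23, a, m), (a, 23, a, y), (a, 23, c, t), (a, 23, s, v), (c, 33, v, z), (u, 23, a, m), (u, 23, a, y), (u, 23, c, t), (u, 23, s, v), (w, 33, v, z)}
(U ⋈ R) ⋈ Q (natural join on A): {(a, 23, a, m, 14, n), (a, 23, a, m, 2, m), (a, 23, a, m, 37, z), (a, 23, a, m, 8, z), (a, 23, a, y, 14, n), (a, 23, a, y, 2, m), (a, 23, a, y, 37, z), (a, 23, a, y, 8, z), (a, 23, c, t, 14, n), (a, 23, c, t, 2, m), (a, 23, c, t, 37, z), (a, 23, c, t, 8, z), (a, 23, s, v, 14, n), (a, 23, s, v, 2, m), (a, 23, s, v, 37, z), (a, 23, s, v, 8, z), (u, 23, a, m, 14, n), (u, 23, a, m, 2, m), (u, 23, a, m, 37, z), (u, 23, a, m, 8, z), (u, 23, a, y, 14, n), (u, 23, a, y, 2, m), (u, 23, a, y, 37, z), (u, 23, a, y, 8, z), (u, 23, c, t, 14, n), (u, 23, c, t, 2, m), (u, 23, c, t, 37, z), (u, 23, c, t, 8, z), (u, 23, s, v, 14, n), (u, 23, s, v, 2, m), (u, 23, s, v, 37, z), (u, 23, s, v, 8, z)}
Apply σ_{D != t}; surviving tuples: {(a, 23, a, m, 14, n), (a, 23, a, m, 2, m), (a, 23, a, m, 37, z), (a, 23, a, m, 8, z), (a, 23, a, y, 14, n), (a, 23, a, y, 2, m), (a, 23, a, y, 37, z), (a, 23, a, y, 8, z), (a, 23, s, v, 14, n), (a, 23, s, v, 2, m), (a, 23, s, v, 37, z), (a, 23, s, v, 8, z), (u, 23, a, m, 14, n), (u, 23, a, m, 2, m), (u, 23, a, m, 37, z), (u, 23, a, m, 8, z), (u, 23, a, y, 14, n), (u, 23, a, y, 2, m), (u, 23, a, y, 37, z), (u, 23, a, y, 8, z), (u, 23, s, v, 14, n), (u, 23, s, v, 2, m), (u, 23, s, v, 37, z), (u, 23, s, v, 8, z)}
π[F, D]: project onto (F, D) (12 duplicate(s) eliminated) → {(14, m), (14, v), (14, y), (2, m), (2, v), (2, y), (37, m), (37, v), (37, y), (8, m), (8, v), (8, y)}

{(14, m), (14, v), (14, y), (2, m), (2, v), (2, y), (37, m), (37, v), (37, y), (8, m), (8, v), (8, y)}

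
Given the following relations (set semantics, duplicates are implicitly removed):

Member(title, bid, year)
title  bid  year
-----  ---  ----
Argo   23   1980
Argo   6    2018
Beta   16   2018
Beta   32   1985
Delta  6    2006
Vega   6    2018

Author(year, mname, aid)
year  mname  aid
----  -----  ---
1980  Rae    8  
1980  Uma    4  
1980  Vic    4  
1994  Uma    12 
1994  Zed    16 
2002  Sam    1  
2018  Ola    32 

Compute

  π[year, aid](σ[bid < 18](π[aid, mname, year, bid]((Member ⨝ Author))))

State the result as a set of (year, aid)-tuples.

Member ⋈ Author (natural join on year): {(Argo, 23, 1980, Rae, 8), (Argo, 23, 1980, Uma, 4), (Argo, 23, 1980, Vic, 4), (Argo, 6, 2018, Ola, 32), (Beta, 16, 2018, Ola, 32), (Vega, 6, 2018, Ola, 32)}
Keep only column(s) aid, mname, year, bid (1 duplicate(s) eliminated): {(32, Ola, 2018, 16), (32, Ola, 2018, 6), (4, Uma, 1980, 23), (4, Vic, 1980, 23), (8, Rae, 1980, 23)}
Filtering on bid < 18 leaves {(32, Ola, 2018, 16), (32, Ola, 2018, 6)}.
Keep only column(s) year, aid (1 duplicate(s) eliminated): {(2018, 32)}

{(2018, 32)}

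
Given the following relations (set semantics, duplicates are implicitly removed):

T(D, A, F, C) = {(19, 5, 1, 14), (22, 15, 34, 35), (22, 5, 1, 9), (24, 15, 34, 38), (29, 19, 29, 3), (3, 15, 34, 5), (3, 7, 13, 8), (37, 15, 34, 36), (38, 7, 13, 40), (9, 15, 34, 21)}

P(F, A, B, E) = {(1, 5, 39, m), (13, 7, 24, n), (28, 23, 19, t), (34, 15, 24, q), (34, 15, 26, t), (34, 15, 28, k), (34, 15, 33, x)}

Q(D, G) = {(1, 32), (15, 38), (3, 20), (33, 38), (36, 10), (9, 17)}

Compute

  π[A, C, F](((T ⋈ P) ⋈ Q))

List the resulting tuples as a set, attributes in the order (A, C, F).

{(15, 21, 34), (15, 5, 34), (7, 8, 13)}

T ⋈ P (natural join on A, F): {(19, 5, 1, 14, 39, m), (22, 15, 34, 35, 24, q), (22, 15, 34, 35, 26, t), (22, 15, 34, 35, 28, k), (22, 15, 34, 35, 33, x), (22, 5, 1, 9, 39, m), (24, 15, 34, 38, 24, q), (24, 15, 34, 38, 26, t), (24, 15, 34, 38, 28, k), (24, 15, 34, 38, 33, x), (3, 15, 34, 5, 24, q), (3, 15, 34, 5, 26, t), (3, 15, 34, 5, 28, k), (3, 15, 34, 5, 33, x), (3, 7, 13, 8, 24, n), (37, 15, 34, 36, 24, q), (37, 15, 34, 36, 26, t), (37, 15, 34, 36, 28, k), (37, 15, 34, 36, 33, x), (38, 7, 13, 40, 24, n), (9, 15, 34, 21, 24, q), (9, 15, 34, 21, 26, t), (9, 15, 34, 21, 28, k), (9, 15, 34, 21, 33, x)}
(T ⋈ P) ⋈ Q (natural join on D): {(3, 15, 34, 5, 24, q, 20), (3, 15, 34, 5, 26, t, 20), (3, 15, 34, 5, 28, k, 20), (3, 15, 34, 5, 33, x, 20), (3, 7, 13, 8, 24, n, 20), (9, 15, 34, 21, 24, q, 17), (9, 15, 34, 21, 26, t, 17), (9, 15, 34, 21, 28, k, 17), (9, 15, 34, 21, 33, x, 17)}
Projecting to A, C, F (6 duplicate(s) eliminated): {(15, 21, 34), (15, 5, 34), (7, 8, 13)}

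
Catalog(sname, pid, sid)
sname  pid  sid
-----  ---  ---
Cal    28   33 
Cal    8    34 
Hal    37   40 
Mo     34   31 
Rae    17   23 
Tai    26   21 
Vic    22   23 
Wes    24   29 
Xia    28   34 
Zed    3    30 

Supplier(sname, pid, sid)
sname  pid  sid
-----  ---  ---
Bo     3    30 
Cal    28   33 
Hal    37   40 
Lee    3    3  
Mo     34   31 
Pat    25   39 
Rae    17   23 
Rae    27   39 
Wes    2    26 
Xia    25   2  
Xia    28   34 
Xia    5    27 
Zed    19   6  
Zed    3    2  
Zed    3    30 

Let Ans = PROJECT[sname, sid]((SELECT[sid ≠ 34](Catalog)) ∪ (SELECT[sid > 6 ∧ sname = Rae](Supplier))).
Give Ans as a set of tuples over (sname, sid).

{(Cal, 33), (Hal, 40), (Mo, 31), (Rae, 23), (Rae, 39), (Tai, 21), (Vic, 23), (Wes, 29), (Zed, 30)}

σ[sid ≠ 34]: keep tuples satisfying sid ≠ 34 → {(Cal, 28, 33), (Hal, 37, 40), (Mo, 34, 31), (Rae, 17, 23), (Tai, 26, 21), (Vic, 22, 23), (Wes, 24, 29), (Zed, 3, 30)}
σ[sid > 6 ∧ sname = Rae]: keep tuples satisfying sid > 6 ∧ sname = Rae → {(Rae, 17, 23), (Rae, 27, 39)}
Taking the union: {(Cal, 28, 33), (Hal, 37, 40), (Mo, 34, 31), (Rae, 17, 23), (Rae, 27, 39), (Tai, 26, 21), (Vic, 22, 23), (Wes, 24, 29), (Zed, 3, 30)}
π[sname, sid]: project onto (sname, sid) → {(Cal, 33), (Hal, 40), (Mo, 31), (Rae, 23), (Rae, 39), (Tai, 21), (Vic, 23), (Wes, 29), (Zed, 30)}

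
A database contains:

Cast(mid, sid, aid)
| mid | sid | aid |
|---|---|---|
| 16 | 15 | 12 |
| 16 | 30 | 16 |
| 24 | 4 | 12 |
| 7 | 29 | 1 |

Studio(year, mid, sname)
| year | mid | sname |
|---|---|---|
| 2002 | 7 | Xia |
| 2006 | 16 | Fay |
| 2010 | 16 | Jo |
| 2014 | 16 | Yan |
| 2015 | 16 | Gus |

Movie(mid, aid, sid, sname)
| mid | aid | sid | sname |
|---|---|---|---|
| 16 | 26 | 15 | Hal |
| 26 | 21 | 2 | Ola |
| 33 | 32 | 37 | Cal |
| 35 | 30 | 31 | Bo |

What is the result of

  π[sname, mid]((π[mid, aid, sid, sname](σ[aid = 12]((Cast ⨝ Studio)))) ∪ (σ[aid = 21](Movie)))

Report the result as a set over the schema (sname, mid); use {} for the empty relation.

{(Fay, 16), (Gus, 16), (Jo, 16), (Ola, 26), (Yan, 16)}

Natural join on mid: {(16, 15, 12, 2006, Fay), (16, 15, 12, 2010, Jo), (16, 15, 12, 2014, Yan), (16, 15, 12, 2015, Gus), (16, 30, 16, 2006, Fay), (16, 30, 16, 2010, Jo), (16, 30, 16, 2014, Yan), (16, 30, 16, 2015, Gus), (7, 29, 1, 2002, Xia)}
Filtering on aid = 12 leaves {(16, 15, 12, 2006, Fay), (16, 15, 12, 2010, Jo), (16, 15, 12, 2014, Yan), (16, 15, 12, 2015, Gus)}.
Projecting to mid, aid, sid, sname: {(16, 12, 15, Fay), (16, 12, 15, Gus), (16, 12, 15, Jo), (16, 12, 15, Yan)}
Filtering on aid = 21 leaves {(26, 21, 2, Ola)}.
Set union of the two operands is {(16, 12, 15, Fay), (16, 12, 15, Gus), (16, 12, 15, Jo), (16, 12, 15, Yan), (26, 21, 2, Ola)}.
Projecting to sname, mid: {(Fay, 16), (Gus, 16), (Jo, 16), (Ola, 26), (Yan, 16)}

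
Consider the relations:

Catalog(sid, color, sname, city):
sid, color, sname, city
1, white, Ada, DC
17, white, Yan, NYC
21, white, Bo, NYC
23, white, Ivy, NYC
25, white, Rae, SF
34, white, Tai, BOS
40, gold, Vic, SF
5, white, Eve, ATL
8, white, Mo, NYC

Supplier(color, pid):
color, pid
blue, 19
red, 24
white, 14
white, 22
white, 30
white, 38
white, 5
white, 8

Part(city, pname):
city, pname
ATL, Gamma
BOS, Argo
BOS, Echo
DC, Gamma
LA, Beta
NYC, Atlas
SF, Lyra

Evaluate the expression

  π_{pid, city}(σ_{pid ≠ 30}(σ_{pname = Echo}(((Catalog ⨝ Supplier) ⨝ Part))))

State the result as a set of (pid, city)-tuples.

Natural join on color: {(1, white, Ada, DC, 14), (1, white, Ada, DC, 22), (1, white, Ada, DC, 30), (1, white, Ada, DC, 38), (1, white, Ada, DC, 5), (1, white, Ada, DC, 8), (17, white, Yan, NYC, 14), (17, white, Yan, NYC, 22), (17, white, Yan, NYC, 30), (17, white, Yan, NYC, 38), (17, white, Yan, NYC, 5), (17, white, Yan, NYC, 8), (21, white, Bo, NYC, 14), (21, white, Bo, NYC, 22), (21, white, Bo, NYC, 30), (21, white, Bo, NYC, 38), (21, white, Bo, NYC, 5), (21, white, Bo, NYC, 8), (23, white, Ivy, NYC, 14), (23, white, Ivy, NYC, 22), (23, white, Ivy, NYC, 30), (23, white, Ivy, NYC, 38), (23, white, Ivy, NYC, 5), (23, white, Ivy, NYC, 8), (25, white, Rae, SF, 14), (25, white, Rae, SF, 22), (25, white, Rae, SF, 30), (25, white, Rae, SF, 38), (25, white, Rae, SF, 5), (25, white, Rae, SF, 8), (34, white, Tai, BOS, 14), (34, white, Tai, BOS, 22), (34, white, Tai, BOS, 30), (34, white, Tai, BOS, 38), (34, white, Tai, BOS, 5), (34, white, Tai, BOS, 8), (5, white, Eve, ATL, 14), (5, white, Eve, ATL, 22), (5, white, Eve, ATL, 30), (5, white, Eve, ATL, 38), (5, white, Eve, ATL, 5), (5, white, Eve, ATL, 8), (8, white, Mo, NYC, 14), (8, white, Mo, NYC, 22), (8, white, Mo, NYC, 30), (8, white, Mo, NYC, 38), (8, white, Mo, NYC, 5), (8, white, Mo, NYC, 8)}
Natural join on city: {(1, white, Ada, DC, 14, Gamma), (1, white, Ada, DC, 22, Gamma), (1, white, Ada, DC, 30, Gamma), (1, white, Ada, DC, 38, Gamma), (1, white, Ada, DC, 5, Gamma), (1, white, Ada, DC, 8, Gamma), (17, white, Yan, NYC, 14, Atlas), (17, white, Yan, NYC, 22, Atlas), (17, white, Yan, NYC, 30, Atlas), (17, white, Yan, NYC, 38, Atlas), (17, white, Yan, NYC, 5, Atlas), (17, white, Yan, NYC, 8, Atlas), (21, white, Bo, NYC, 14, Atlas), (21, white, Bo, NYC, 22, Atlas), (21, white, Bo, NYC, 30, Atlas), (21, white, Bo, NYC, 38, Atlas), (21, white, Bo, NYC, 5, Atlas), (21, white, Bo, NYC, 8, Atlas), (23, white, Ivy, NYC, 14, Atlas), (23, white, Ivy, NYC, 22, Atlas), (23, white, Ivy, NYC, 30, Atlas), (23, white, Ivy, NYC, 38, Atlas), (23, white, Ivy, NYC, 5, Atlas), (23, white, Ivy, NYC, 8, Atlas), (25, white, Rae, SF, 14, Lyra), (25, white, Rae, SF, 22, Lyra), (25, white, Rae, SF, 30, Lyra), (25, white, Rae, SF, 38, Lyra), (25, white, Rae, SF, 5, Lyra), (25, white, Rae, SF, 8, Lyra), (34, white, Tai, BOS, 14, Argo), (34, white, Tai, BOS, 14, Echo), (34, white, Tai, BOS, 22, Argo), (34, white, Tai, BOS, 22, Echo), (34, white, Tai, BOS, 30, Argo), (34, white, Tai, BOS, 30, Echo), (34, white, Tai, BOS, 38, Argo), (34, white, Tai, BOS, 38, Echo), (34, white, Tai, BOS, 5, Argo), (34, white, Tai, BOS, 5, Echo), (34, white, Tai, BOS, 8, Argo), (34, white, Tai, BOS, 8, Echo), (5, white, Eve, ATL, 14, Gamma), (5, white, Eve, ATL, 22, Gamma), (5, white, Eve, ATL, 30, Gamma), (5, white, Eve, ATL, 38, Gamma), (5, white, Eve, ATL, 5, Gamma), (5, white, Eve, ATL, 8, Gamma), (8, white, Mo, NYC, 14, Atlas), (8, white, Mo, NYC, 22, Atlas), (8, white, Mo, NYC, 30, Atlas), (8, white, Mo, NYC, 38, Atlas), (8, white, Mo, NYC, 5, Atlas), (8, white, Mo, NYC, 8, Atlas)}
Apply σ_{pname = Echo}; surviving tuples: {(34, white, Tai, BOS, 14, Echo), (34, white, Tai, BOS, 22, Echo), (34, white, Tai, BOS, 30, Echo), (34, white, Tai, BOS, 38, Echo), (34, white, Tai, BOS, 5, Echo), (34, white, Tai, BOS, 8, Echo)}
Apply σ_{pid ≠ 30}; surviving tuples: {(34, white, Tai, BOS, 14, Echo), (34, white, Tai, BOS, 22, Echo), (34, white, Tai, BOS, 38, Echo), (34, white, Tai, BOS, 5, Echo), (34, white, Tai, BOS, 8, Echo)}
π_{pid, city} gives {(14, BOS), (22, BOS), (38, BOS), (5, BOS), (8, BOS)}.

{(14, BOS), (22, BOS), (38, BOS), (5, BOS), (8, BOS)}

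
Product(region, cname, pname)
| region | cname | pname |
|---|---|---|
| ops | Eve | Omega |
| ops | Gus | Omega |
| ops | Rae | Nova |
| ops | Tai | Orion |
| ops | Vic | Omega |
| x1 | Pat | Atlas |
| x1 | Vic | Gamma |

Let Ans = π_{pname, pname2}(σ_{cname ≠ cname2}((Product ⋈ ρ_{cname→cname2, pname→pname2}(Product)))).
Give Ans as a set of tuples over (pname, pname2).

{(Atlas, Gamma), (Gamma, Atlas), (Nova, Omega), (Nova, Orion), (Omega, Nova), (Omega, Omega), (Omega, Orion), (Orion, Nova), (Orion, Omega)}

ρ[cname→cname2, pname→pname2]: schema becomes (region, cname2, pname2); tuples unchanged.
Product ⋈ ρ_{cname→cname2, pname→pname2}(Product) (natural join on region): {(ops, Eve, Omega, Eve, Omega), (ops, Eve, Omega, Gus, Omega), (ops, Eve, Omega, Rae, Nova), (ops, Eve, Omega, Tai, Orion), (ops, Eve, Omega, Vic, Omega), (ops, Gus, Omega, Eve, Omega), (ops, Gus, Omega, Gus, Omega), (ops, Gus, Omega, Rae, Nova), (ops, Gus, Omega, Tai, Orion), (ops, Gus, Omega, Vic, Omega), (ops, Rae, Nova, Eve, Omega), (ops, Rae, Nova, Gus, Omega), (ops, Rae, Nova, Rae, Nova), (ops, Rae, Nova, Tai, Orion), (ops, Rae, Nova, Vic, Omega), (ops, Tai, Orion, Eve, Omega), (ops, Tai, Orion, Gus, Omega), (ops, Tai, Orion, Rae, Nova), (ops, Tai, Orion, Tai, Orion), (ops, Tai, Orion, Vic, Omega), (ops, Vic, Omega, Eve, Omega), (ops, Vic, Omega, Gus, Omega), (ops, Vic, Omega, Rae, Nova), (ops, Vic, Omega, Tai, Orion), (ops, Vic, Omega, Vic, Omega), (x1, Pat, Atlas, Pat, Atlas), (x1, Pat, Atlas, Vic, Gamma), (x1, Vic, Gamma, Pat, Atlas), (x1, Vic, Gamma, Vic, Gamma)}
σ[cname ≠ cname2]: keep tuples satisfying cname ≠ cname2 → {(ops, Eve, Omega, Gus, Omega), (ops, Eve, Omega, Rae, Nova), (ops, Eve, Omega, Tai, Orion), (ops, Eve, Omega, Vic, Omega), (ops, Gus, Omega, Eve, Omega), (ops, Gus, Omega, Rae, Nova), (ops, Gus, Omega, Tai, Orion), (ops, Gus, Omega, Vic, Omega), (ops, Rae, Nova, Eve, Omega), (ops, Rae, Nova, Gus, Omega), (ops, Rae, Nova, Tai, Orion), (ops, Rae, Nova, Vic, Omega), (ops, Tai, Orion, Eve, Omega), (ops, Tai, Orion, Gus, Omega), (ops, Tai, Orion, Rae, Nova), (ops, Tai, Orion, Vic, Omega), (ops, Vic, Omega, Eve, Omega), (ops, Vic, Omega, Gus, Omega), (ops, Vic, Omega, Rae, Nova), (ops, Vic, Omega, Tai, Orion), (x1, Pat, Atlas, Vic, Gamma), (x1, Vic, Gamma, Pat, Atlas)}
π[pname, pname2]: project onto (pname, pname2) (13 duplicate(s) eliminated) → {(Atlas, Gamma), (Gamma, Atlas), (Nova, Omega), (Nova, Orion), (Omega, Nova), (Omega, Omega), (Omega, Orion), (Orion, Nova), (Orion, Omega)}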